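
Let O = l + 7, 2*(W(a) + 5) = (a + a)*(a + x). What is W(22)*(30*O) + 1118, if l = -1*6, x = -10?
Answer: 8888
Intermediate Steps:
l = -6
W(a) = -5 + a*(-10 + a) (W(a) = -5 + ((a + a)*(a - 10))/2 = -5 + ((2*a)*(-10 + a))/2 = -5 + (2*a*(-10 + a))/2 = -5 + a*(-10 + a))
O = 1 (O = -6 + 7 = 1)
W(22)*(30*O) + 1118 = (-5 + 22**2 - 10*22)*(30*1) + 1118 = (-5 + 484 - 220)*30 + 1118 = 259*30 + 1118 = 7770 + 1118 = 8888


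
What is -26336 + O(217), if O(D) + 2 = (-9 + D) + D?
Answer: -25913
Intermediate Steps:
O(D) = -11 + 2*D (O(D) = -2 + ((-9 + D) + D) = -2 + (-9 + 2*D) = -11 + 2*D)
-26336 + O(217) = -26336 + (-11 + 2*217) = -26336 + (-11 + 434) = -26336 + 423 = -25913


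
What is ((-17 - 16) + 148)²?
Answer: 13225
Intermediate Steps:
((-17 - 16) + 148)² = (-33 + 148)² = 115² = 13225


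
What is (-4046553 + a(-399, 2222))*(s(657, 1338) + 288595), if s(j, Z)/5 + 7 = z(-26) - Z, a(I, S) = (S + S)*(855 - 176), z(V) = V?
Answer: -289932153980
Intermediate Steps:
a(I, S) = 1358*S (a(I, S) = (2*S)*679 = 1358*S)
s(j, Z) = -165 - 5*Z (s(j, Z) = -35 + 5*(-26 - Z) = -35 + (-130 - 5*Z) = -165 - 5*Z)
(-4046553 + a(-399, 2222))*(s(657, 1338) + 288595) = (-4046553 + 1358*2222)*((-165 - 5*1338) + 288595) = (-4046553 + 3017476)*((-165 - 6690) + 288595) = -1029077*(-6855 + 288595) = -1029077*281740 = -289932153980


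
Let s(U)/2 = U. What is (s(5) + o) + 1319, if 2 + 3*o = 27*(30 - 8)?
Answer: 4579/3 ≈ 1526.3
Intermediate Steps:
s(U) = 2*U
o = 592/3 (o = -2/3 + (27*(30 - 8))/3 = -2/3 + (27*22)/3 = -2/3 + (1/3)*594 = -2/3 + 198 = 592/3 ≈ 197.33)
(s(5) + o) + 1319 = (2*5 + 592/3) + 1319 = (10 + 592/3) + 1319 = 622/3 + 1319 = 4579/3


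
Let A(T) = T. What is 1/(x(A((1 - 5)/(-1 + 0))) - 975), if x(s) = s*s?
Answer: -1/959 ≈ -0.0010428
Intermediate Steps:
x(s) = s²
1/(x(A((1 - 5)/(-1 + 0))) - 975) = 1/(((1 - 5)/(-1 + 0))² - 975) = 1/((-4/(-1))² - 975) = 1/((-4*(-1))² - 975) = 1/(4² - 975) = 1/(16 - 975) = 1/(-959) = -1/959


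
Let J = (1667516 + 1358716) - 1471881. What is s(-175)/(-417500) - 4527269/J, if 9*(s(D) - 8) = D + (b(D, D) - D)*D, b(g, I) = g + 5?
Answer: -314994316893/108156923750 ≈ -2.9124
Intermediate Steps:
b(g, I) = 5 + g
s(D) = 8 + 2*D/3 (s(D) = 8 + (D + ((5 + D) - D)*D)/9 = 8 + (D + 5*D)/9 = 8 + (6*D)/9 = 8 + 2*D/3)
J = 1554351 (J = 3026232 - 1471881 = 1554351)
s(-175)/(-417500) - 4527269/J = (8 + (2/3)*(-175))/(-417500) - 4527269/1554351 = (8 - 350/3)*(-1/417500) - 4527269*1/1554351 = -326/3*(-1/417500) - 4527269/1554351 = 163/626250 - 4527269/1554351 = -314994316893/108156923750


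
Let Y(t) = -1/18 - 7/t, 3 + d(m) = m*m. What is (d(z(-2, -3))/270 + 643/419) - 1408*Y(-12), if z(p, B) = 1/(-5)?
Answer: -1048697378/1414125 ≈ -741.59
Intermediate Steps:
z(p, B) = -⅕
d(m) = -3 + m² (d(m) = -3 + m*m = -3 + m²)
Y(t) = -1/18 - 7/t (Y(t) = -1*1/18 - 7/t = -1/18 - 7/t)
(d(z(-2, -3))/270 + 643/419) - 1408*Y(-12) = ((-3 + (-⅕)²)/270 + 643/419) - 704*(-126 - 1*(-12))/(9*(-12)) = ((-3 + 1/25)*(1/270) + 643*(1/419)) - 704*(-1)*(-126 + 12)/(9*12) = (-74/25*1/270 + 643/419) - 704*(-1)*(-114)/(9*12) = (-37/3375 + 643/419) - 1408*19/36 = 2154622/1414125 - 6688/9 = -1048697378/1414125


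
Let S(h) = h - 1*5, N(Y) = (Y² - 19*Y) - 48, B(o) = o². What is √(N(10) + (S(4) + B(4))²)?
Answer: √87 ≈ 9.3274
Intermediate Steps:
N(Y) = -48 + Y² - 19*Y
S(h) = -5 + h (S(h) = h - 5 = -5 + h)
√(N(10) + (S(4) + B(4))²) = √((-48 + 10² - 19*10) + ((-5 + 4) + 4²)²) = √((-48 + 100 - 190) + (-1 + 16)²) = √(-138 + 15²) = √(-138 + 225) = √87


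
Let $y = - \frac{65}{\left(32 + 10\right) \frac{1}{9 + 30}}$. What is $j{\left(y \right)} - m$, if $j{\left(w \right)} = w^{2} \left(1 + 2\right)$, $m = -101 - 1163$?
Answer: $\frac{2389819}{196} \approx 12193.0$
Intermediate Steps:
$m = -1264$ ($m = -101 - 1163 = -1264$)
$y = - \frac{845}{14}$ ($y = - \frac{65}{42 \cdot \frac{1}{39}} = - \frac{65}{\frac{14}{13}} = \left(-65\right) \frac{13}{14} = - \frac{845}{14} \approx -60.357$)
$j{\left(w \right)} = 3 w^{2}$ ($j{\left(w \right)} = w^{2} \cdot 3 = 3 w^{2}$)
$j{\left(y \right)} - m = 3 \left(- \frac{845}{14}\right)^{2} - -1264 = 3 \cdot \frac{714025}{196} + 1264 = \frac{2142075}{196} + 1264 = \frac{2389819}{196}$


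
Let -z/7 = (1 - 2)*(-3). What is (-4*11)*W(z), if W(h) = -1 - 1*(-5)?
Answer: -176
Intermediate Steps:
z = -21 (z = -7*(1 - 2)*(-3) = -(-7)*(-3) = -7*3 = -21)
W(h) = 4 (W(h) = -1 + 5 = 4)
(-4*11)*W(z) = -4*11*4 = -44*4 = -176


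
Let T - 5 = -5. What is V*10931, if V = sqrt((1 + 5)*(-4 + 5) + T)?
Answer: 10931*sqrt(6) ≈ 26775.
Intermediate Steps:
T = 0 (T = 5 - 5 = 0)
V = sqrt(6) (V = sqrt((1 + 5)*(-4 + 5) + 0) = sqrt(6*1 + 0) = sqrt(6 + 0) = sqrt(6) ≈ 2.4495)
V*10931 = sqrt(6)*10931 = 10931*sqrt(6)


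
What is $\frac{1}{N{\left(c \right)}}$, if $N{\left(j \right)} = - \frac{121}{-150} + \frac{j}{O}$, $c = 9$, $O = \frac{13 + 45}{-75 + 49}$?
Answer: $- \frac{4350}{14041} \approx -0.30981$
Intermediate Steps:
$O = - \frac{29}{13}$ ($O = \frac{58}{-26} = 58 \left(- \frac{1}{26}\right) = - \frac{29}{13} \approx -2.2308$)
$N{\left(j \right)} = \frac{121}{150} - \frac{13 j}{29}$ ($N{\left(j \right)} = - \frac{121}{-150} + \frac{j}{- \frac{29}{13}} = \left(-121\right) \left(- \frac{1}{150}\right) + j \left(- \frac{13}{29}\right) = \frac{121}{150} - \frac{13 j}{29}$)
$\frac{1}{N{\left(c \right)}} = \frac{1}{\frac{121}{150} - \frac{117}{29}} = \frac{1}{- \frac{14041}{4350}} = - \frac{4350}{14041}$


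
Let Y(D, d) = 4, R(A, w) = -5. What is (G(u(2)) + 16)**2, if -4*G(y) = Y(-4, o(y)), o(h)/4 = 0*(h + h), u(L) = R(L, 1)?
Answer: 225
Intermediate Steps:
u(L) = -5
o(h) = 0 (o(h) = 4*(0*(h + h)) = 4*(0*(2*h)) = 4*0 = 0)
G(y) = -1 (G(y) = -1/4*4 = -1)
(G(u(2)) + 16)**2 = (-1 + 16)**2 = 15**2 = 225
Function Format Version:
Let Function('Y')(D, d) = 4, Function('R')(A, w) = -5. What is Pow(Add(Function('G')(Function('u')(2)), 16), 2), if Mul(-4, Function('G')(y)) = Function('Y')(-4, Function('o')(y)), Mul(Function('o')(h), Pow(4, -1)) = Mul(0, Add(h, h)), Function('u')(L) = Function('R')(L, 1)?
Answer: 225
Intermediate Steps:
Function('u')(L) = -5
Function('o')(h) = 0 (Function('o')(h) = Mul(4, Mul(0, Add(h, h))) = Mul(4, Mul(0, Mul(2, h))) = Mul(4, 0) = 0)
Function('G')(y) = -1 (Function('G')(y) = Mul(Rational(-1, 4), 4) = -1)
Pow(Add(Function('G')(Function('u')(2)), 16), 2) = Pow(Add(-1, 16), 2) = Pow(15, 2) = 225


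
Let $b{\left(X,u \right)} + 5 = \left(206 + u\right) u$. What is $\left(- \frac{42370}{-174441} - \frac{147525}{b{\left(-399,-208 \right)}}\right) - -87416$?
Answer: $\frac{2080531688987}{23898417} \approx 87057.0$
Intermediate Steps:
$b{\left(X,u \right)} = -5 + u \left(206 + u\right)$ ($b{\left(X,u \right)} = -5 + \left(206 + u\right) u = -5 + u \left(206 + u\right)$)
$\left(- \frac{42370}{-174441} - \frac{147525}{b{\left(-399,-208 \right)}}\right) - -87416 = \left(- \frac{42370}{-174441} - \frac{147525}{-5 + \left(-208\right)^{2} + 206 \left(-208\right)}\right) - -87416 = \left(\left(-42370\right) \left(- \frac{1}{174441}\right) - \frac{147525}{-5 + 43264 - 42848}\right) + 87416 = \left(\frac{42370}{174441} - \frac{147525}{411}\right) + 87416 = \left(\frac{42370}{174441} - \frac{49175}{137}\right) + 87416 = - \frac{8572331485}{23898417} + 87416 = \frac{2080531688987}{23898417}$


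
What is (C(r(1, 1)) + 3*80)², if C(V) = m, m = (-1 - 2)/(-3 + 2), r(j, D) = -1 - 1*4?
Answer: 59049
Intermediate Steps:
r(j, D) = -5 (r(j, D) = -1 - 4 = -5)
m = 3 (m = -3/(-1) = -3*(-1) = 3)
C(V) = 3
(C(r(1, 1)) + 3*80)² = (3 + 3*80)² = (3 + 240)² = 243² = 59049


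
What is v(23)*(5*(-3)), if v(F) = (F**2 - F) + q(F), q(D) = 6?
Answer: -7680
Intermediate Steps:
v(F) = 6 + F**2 - F (v(F) = (F**2 - F) + 6 = 6 + F**2 - F)
v(23)*(5*(-3)) = (6 + 23**2 - 1*23)*(5*(-3)) = (6 + 529 - 23)*(-15) = 512*(-15) = -7680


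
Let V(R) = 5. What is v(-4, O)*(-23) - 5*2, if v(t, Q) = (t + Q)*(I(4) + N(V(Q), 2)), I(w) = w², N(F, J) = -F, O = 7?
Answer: -769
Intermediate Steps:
v(t, Q) = 11*Q + 11*t (v(t, Q) = (t + Q)*(4² - 1*5) = (Q + t)*(16 - 5) = (Q + t)*11 = 11*Q + 11*t)
v(-4, O)*(-23) - 5*2 = (11*7 + 11*(-4))*(-23) - 5*2 = (77 - 44)*(-23) - 10 = 33*(-23) - 10 = -759 - 10 = -769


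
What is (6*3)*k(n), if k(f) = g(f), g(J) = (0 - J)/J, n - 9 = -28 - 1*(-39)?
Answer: -18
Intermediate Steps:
n = 20 (n = 9 + (-28 - 1*(-39)) = 9 + (-28 + 39) = 9 + 11 = 20)
g(J) = -1 (g(J) = (-J)/J = -1)
k(f) = -1
(6*3)*k(n) = (6*3)*(-1) = 18*(-1) = -18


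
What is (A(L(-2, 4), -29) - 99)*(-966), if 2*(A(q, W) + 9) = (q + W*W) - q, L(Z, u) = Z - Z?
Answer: -301875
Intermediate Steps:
L(Z, u) = 0
A(q, W) = -9 + W**2/2 (A(q, W) = -9 + ((q + W*W) - q)/2 = -9 + ((q + W**2) - q)/2 = -9 + W**2/2)
(A(L(-2, 4), -29) - 99)*(-966) = ((-9 + (1/2)*(-29)**2) - 99)*(-966) = ((-9 + (1/2)*841) - 99)*(-966) = ((-9 + 841/2) - 99)*(-966) = (823/2 - 99)*(-966) = (625/2)*(-966) = -301875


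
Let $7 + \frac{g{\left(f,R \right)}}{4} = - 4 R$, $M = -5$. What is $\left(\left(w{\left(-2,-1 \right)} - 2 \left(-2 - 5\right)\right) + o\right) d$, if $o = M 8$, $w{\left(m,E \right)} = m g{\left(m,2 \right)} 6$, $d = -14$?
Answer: $-9716$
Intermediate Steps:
$g{\left(f,R \right)} = -28 - 16 R$ ($g{\left(f,R \right)} = -28 + 4 \left(- 4 R\right) = -28 - 16 R$)
$w{\left(m,E \right)} = - 360 m$ ($w{\left(m,E \right)} = m \left(-28 - 32\right) 6 = m \left(-60\right) 6 = - 60 m 6 = - 360 m$)
$o = -40$ ($o = \left(-5\right) 8 = -40$)
$\left(\left(w{\left(-2,-1 \right)} - 2 \left(-2 - 5\right)\right) + o\right) d = \left(\left(\left(-360\right) \left(-2\right) - 2 \left(-2 - 5\right)\right) - 40\right) \left(-14\right) = \left(\left(720 - 2 \left(-7\right)\right) - 40\right) \left(-14\right) = \left(\left(720 - -14\right) - 40\right) \left(-14\right) = \left(\left(720 + 14\right) - 40\right) \left(-14\right) = \left(734 - 40\right) \left(-14\right) = 694 \left(-14\right) = -9716$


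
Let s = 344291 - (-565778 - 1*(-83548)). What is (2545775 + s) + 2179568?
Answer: 5551864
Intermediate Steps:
s = 826521 (s = 344291 - (-565778 + 83548) = 344291 - 1*(-482230) = 344291 + 482230 = 826521)
(2545775 + s) + 2179568 = (2545775 + 826521) + 2179568 = 3372296 + 2179568 = 5551864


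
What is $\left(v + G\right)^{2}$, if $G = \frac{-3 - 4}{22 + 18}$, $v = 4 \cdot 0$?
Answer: $\frac{49}{1600} \approx 0.030625$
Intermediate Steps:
$v = 0$
$G = - \frac{7}{40} \approx -0.175$
$\left(v + G\right)^{2} = \left(0 - \frac{7}{40}\right)^{2} = \left(- \frac{7}{40}\right)^{2} = \frac{49}{1600}$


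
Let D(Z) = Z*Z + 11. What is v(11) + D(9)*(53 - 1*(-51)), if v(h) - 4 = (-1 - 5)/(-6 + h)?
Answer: 47854/5 ≈ 9570.8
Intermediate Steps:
D(Z) = 11 + Z² (D(Z) = Z² + 11 = 11 + Z²)
v(h) = 4 - 6/(-6 + h) (v(h) = 4 + (-1 - 5)/(-6 + h) = 4 - 6/(-6 + h))
v(11) + D(9)*(53 - 1*(-51)) = 2*(-15 + 2*11)/(-6 + 11) + (11 + 9²)*(53 - 1*(-51)) = 2*(-15 + 22)/5 + (11 + 81)*(53 + 51) = 2*(⅕)*7 + 92*104 = 14/5 + 9568 = 47854/5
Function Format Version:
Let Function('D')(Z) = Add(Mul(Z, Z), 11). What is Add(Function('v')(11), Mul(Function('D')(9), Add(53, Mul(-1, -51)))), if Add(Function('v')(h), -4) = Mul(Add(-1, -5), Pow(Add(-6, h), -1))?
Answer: Rational(47854, 5) ≈ 9570.8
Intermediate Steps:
Function('D')(Z) = Add(11, Pow(Z, 2)) (Function('D')(Z) = Add(Pow(Z, 2), 11) = Add(11, Pow(Z, 2)))
Function('v')(h) = Add(4, Mul(-6, Pow(Add(-6, h), -1))) (Function('v')(h) = Add(4, Mul(Add(-1, -5), Pow(Add(-6, h), -1))) = Add(4, Mul(-6, Pow(Add(-6, h), -1))))
Add(Function('v')(11), Mul(Function('D')(9), Add(53, Mul(-1, -51)))) = Add(Mul(2, Pow(Add(-6, 11), -1), Add(-15, Mul(2, 11))), Mul(Add(11, Pow(9, 2)), Add(53, Mul(-1, -51)))) = Add(Mul(2, Pow(5, -1), Add(-15, 22)), Mul(Add(11, 81), Add(53, 51))) = Add(Mul(2, Rational(1, 5), 7), Mul(92, 104)) = Add(Rational(14, 5), 9568) = Rational(47854, 5)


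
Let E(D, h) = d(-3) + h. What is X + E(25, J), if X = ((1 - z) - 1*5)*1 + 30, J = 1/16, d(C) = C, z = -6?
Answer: 465/16 ≈ 29.063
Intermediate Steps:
J = 1/16 ≈ 0.062500
E(D, h) = -3 + h
X = 32 (X = ((1 - 1*(-6)) - 1*5)*1 + 30 = ((1 + 6) - 5)*1 + 30 = (7 - 5)*1 + 30 = 2*1 + 30 = 2 + 30 = 32)
X + E(25, J) = 32 + (-3 + 1/16) = 32 - 47/16 = 465/16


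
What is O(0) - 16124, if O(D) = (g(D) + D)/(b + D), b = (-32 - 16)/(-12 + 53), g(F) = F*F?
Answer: -16124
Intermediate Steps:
g(F) = F**2
b = -48/41 ≈ -1.1707
O(D) = (D + D**2)/(-48/41 + D) (O(D) = (D**2 + D)/(-48/41 + D) = (D + D**2)/(-48/41 + D))
O(0) - 16124 = 41*0*(1 + 0)/(-48 + 41*0) - 16124 = 41*0*1/(-48 + 0) - 16124 = 41*0*1/(-48) - 16124 = 41*0*(-1/48)*1 - 16124 = 0 - 16124 = -16124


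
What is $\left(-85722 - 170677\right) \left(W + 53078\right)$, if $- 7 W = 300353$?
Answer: $- \frac{18253814007}{7} \approx -2.6077 \cdot 10^{9}$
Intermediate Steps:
$W = - \frac{300353}{7}$ ($W = \left(- \frac{1}{7}\right) 300353 = - \frac{300353}{7} \approx -42908.0$)
$\left(-85722 - 170677\right) \left(W + 53078\right) = \left(-85722 - 170677\right) \left(- \frac{300353}{7} + 53078\right) = \left(-256399\right) \frac{71193}{7} = - \frac{18253814007}{7}$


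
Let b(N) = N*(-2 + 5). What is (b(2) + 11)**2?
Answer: 289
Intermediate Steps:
b(N) = 3*N (b(N) = N*3 = 3*N)
(b(2) + 11)**2 = (3*2 + 11)**2 = (6 + 11)**2 = 17**2 = 289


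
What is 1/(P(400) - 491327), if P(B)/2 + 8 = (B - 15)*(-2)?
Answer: -1/492883 ≈ -2.0289e-6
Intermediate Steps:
P(B) = 44 - 4*B (P(B) = -16 + 2*((B - 15)*(-2)) = -16 + 2*((-15 + B)*(-2)) = -16 + 2*(30 - 2*B) = -16 + (60 - 4*B) = 44 - 4*B)
1/(P(400) - 491327) = 1/((44 - 4*400) - 491327) = 1/((44 - 1600) - 491327) = 1/(-1556 - 491327) = 1/(-492883) = -1/492883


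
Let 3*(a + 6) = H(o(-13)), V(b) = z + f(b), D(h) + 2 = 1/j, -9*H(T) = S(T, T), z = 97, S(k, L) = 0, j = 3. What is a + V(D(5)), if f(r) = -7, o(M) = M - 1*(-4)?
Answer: 84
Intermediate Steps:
o(M) = 4 + M (o(M) = M + 4 = 4 + M)
H(T) = 0 (H(T) = -1/9*0 = 0)
D(h) = -5/3 (D(h) = -2 + 1/3 = -5/3)
V(b) = 90 (V(b) = 97 - 7 = 90)
a = -6 (a = -6 + (1/3)*0 = -6 + 0 = -6)
a + V(D(5)) = -6 + 90 = 84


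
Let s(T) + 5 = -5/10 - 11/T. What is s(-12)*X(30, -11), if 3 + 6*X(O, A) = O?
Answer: -165/8 ≈ -20.625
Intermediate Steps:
X(O, A) = -1/2 + O/6
s(T) = -11/2 - 11/T (s(T) = -5 + (-5/10 - 11/T) = -5 + (-5*1/10 - 11/T) = -5 + (-1/2 - 11/T) = -11/2 - 11/T)
s(-12)*X(30, -11) = (-11/2 - 11/(-12))*(-1/2 + (1/6)*30) = (-11/2 - 11*(-1/12))*(-1/2 + 5) = (-11/2 + 11/12)*(9/2) = -55/12*9/2 = -165/8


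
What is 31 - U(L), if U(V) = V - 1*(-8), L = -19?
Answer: 42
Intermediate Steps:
U(V) = 8 + V (U(V) = V + 8 = 8 + V)
31 - U(L) = 31 - (8 - 19) = 31 - 1*(-11) = 31 + 11 = 42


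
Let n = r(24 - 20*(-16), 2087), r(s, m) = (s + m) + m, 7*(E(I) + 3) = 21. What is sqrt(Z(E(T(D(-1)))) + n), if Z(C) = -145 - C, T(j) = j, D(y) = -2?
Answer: sqrt(4373) ≈ 66.129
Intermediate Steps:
E(I) = 0 (E(I) = -3 + (1/7)*21 = -3 + 3 = 0)
r(s, m) = s + 2*m (r(s, m) = (m + s) + m = s + 2*m)
n = 4518 (n = (24 - 20*(-16)) + 2*2087 = (24 + 320) + 4174 = 344 + 4174 = 4518)
sqrt(Z(E(T(D(-1)))) + n) = sqrt((-145 - 1*0) + 4518) = sqrt((-145 + 0) + 4518) = sqrt(-145 + 4518) = sqrt(4373)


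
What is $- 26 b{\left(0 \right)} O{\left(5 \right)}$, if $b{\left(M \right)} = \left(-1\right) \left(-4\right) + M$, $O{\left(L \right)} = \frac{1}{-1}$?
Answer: $104$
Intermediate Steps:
$O{\left(L \right)} = -1$
$b{\left(M \right)} = 4 + M$
$- 26 b{\left(0 \right)} O{\left(5 \right)} = - 26 \left(4 + 0\right) \left(-1\right) = \left(-26\right) 4 \left(-1\right) = \left(-104\right) \left(-1\right) = 104$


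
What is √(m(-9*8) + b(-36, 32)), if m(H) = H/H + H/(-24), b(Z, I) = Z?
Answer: 4*I*√2 ≈ 5.6569*I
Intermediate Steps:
m(H) = 1 - H/24 (m(H) = 1 + H*(-1/24) = 1 - H/24)
√(m(-9*8) + b(-36, 32)) = √((1 - (-3)*8/8) - 36) = √((1 - 1/24*(-72)) - 36) = √((1 + 3) - 36) = √(4 - 36) = √(-32) = 4*I*√2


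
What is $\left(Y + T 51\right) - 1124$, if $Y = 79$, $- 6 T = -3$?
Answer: $- \frac{2039}{2} \approx -1019.5$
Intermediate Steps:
$T = \frac{1}{2}$ ($T = \left(- \frac{1}{6}\right) \left(-3\right) = \frac{1}{2} \approx 0.5$)
$\left(Y + T 51\right) - 1124 = \left(79 + \frac{1}{2} \cdot 51\right) - 1124 = \left(79 + \frac{51}{2}\right) - 1124 = \frac{209}{2} - 1124 = - \frac{2039}{2}$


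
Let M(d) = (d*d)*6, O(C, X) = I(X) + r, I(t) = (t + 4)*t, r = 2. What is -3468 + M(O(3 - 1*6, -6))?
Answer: -2292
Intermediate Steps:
I(t) = t*(4 + t) (I(t) = (4 + t)*t = t*(4 + t))
O(C, X) = 2 + X*(4 + X) (O(C, X) = X*(4 + X) + 2 = 2 + X*(4 + X))
M(d) = 6*d**2 (M(d) = d**2*6 = 6*d**2)
-3468 + M(O(3 - 1*6, -6)) = -3468 + 6*(2 - 6*(4 - 6))**2 = -3468 + 6*(2 - 6*(-2))**2 = -3468 + 6*(2 + 12)**2 = -3468 + 6*14**2 = -3468 + 6*196 = -3468 + 1176 = -2292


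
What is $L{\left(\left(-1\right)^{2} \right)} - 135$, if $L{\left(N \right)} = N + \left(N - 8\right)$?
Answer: $-141$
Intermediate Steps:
$L{\left(N \right)} = -8 + 2 N$ ($L{\left(N \right)} = N + \left(N - 8\right) = N + \left(-8 + N\right) = -8 + 2 N$)
$L{\left(\left(-1\right)^{2} \right)} - 135 = \left(-8 + 2 \left(-1\right)^{2}\right) - 135 = \left(-8 + 2 \cdot 1\right) - 135 = \left(-8 + 2\right) - 135 = -6 - 135 = -141$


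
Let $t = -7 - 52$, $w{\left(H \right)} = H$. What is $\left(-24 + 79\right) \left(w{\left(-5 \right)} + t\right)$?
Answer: $-3520$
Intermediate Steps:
$t = -59$
$\left(-24 + 79\right) \left(w{\left(-5 \right)} + t\right) = \left(-24 + 79\right) \left(-5 - 59\right) = 55 \left(-64\right) = -3520$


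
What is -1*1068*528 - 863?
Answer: -564767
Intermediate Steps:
-1*1068*528 - 863 = -1068*528 - 863 = -563904 - 863 = -564767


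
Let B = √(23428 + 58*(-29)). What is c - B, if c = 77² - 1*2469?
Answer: 3460 - √21746 ≈ 3312.5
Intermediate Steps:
c = 3460 (c = 5929 - 2469 = 3460)
B = √21746 (B = √(23428 - 1682) = √21746 ≈ 147.47)
c - B = 3460 - √21746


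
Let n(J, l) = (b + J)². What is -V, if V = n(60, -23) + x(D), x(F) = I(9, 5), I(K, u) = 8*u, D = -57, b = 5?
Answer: -4265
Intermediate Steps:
x(F) = 40 (x(F) = 8*5 = 40)
n(J, l) = (5 + J)²
V = 4265 (V = (5 + 60)² + 40 = 65² + 40 = 4225 + 40 = 4265)
-V = -1*4265 = -4265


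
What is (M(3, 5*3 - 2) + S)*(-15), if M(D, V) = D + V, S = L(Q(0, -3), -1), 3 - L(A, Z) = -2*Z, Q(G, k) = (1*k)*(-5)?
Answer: -255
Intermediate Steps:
Q(G, k) = -5*k (Q(G, k) = k*(-5) = -5*k)
L(A, Z) = 3 + 2*Z (L(A, Z) = 3 - (-2)*Z = 3 + 2*Z)
S = 1 (S = 3 + 2*(-1) = 3 - 2 = 1)
(M(3, 5*3 - 2) + S)*(-15) = ((3 + (5*3 - 2)) + 1)*(-15) = ((3 + (15 - 2)) + 1)*(-15) = ((3 + 13) + 1)*(-15) = (16 + 1)*(-15) = 17*(-15) = -255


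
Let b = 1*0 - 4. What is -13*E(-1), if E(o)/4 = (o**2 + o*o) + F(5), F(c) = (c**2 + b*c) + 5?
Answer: -624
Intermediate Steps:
b = -4 (b = 0 - 4 = -4)
F(c) = 5 + c**2 - 4*c (F(c) = (c**2 - 4*c) + 5 = 5 + c**2 - 4*c)
E(o) = 40 + 8*o**2 (E(o) = 4*((o**2 + o*o) + (5 + 5**2 - 4*5)) = 4*((o**2 + o**2) + (5 + 25 - 20)) = 4*(2*o**2 + 10) = 4*(10 + 2*o**2) = 40 + 8*o**2)
-13*E(-1) = -13*(40 + 8*(-1)**2) = -13*(40 + 8*1) = -13*(40 + 8) = -13*48 = -624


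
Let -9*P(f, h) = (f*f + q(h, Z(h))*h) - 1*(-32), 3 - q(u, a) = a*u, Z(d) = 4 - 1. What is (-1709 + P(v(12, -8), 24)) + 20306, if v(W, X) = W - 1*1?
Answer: 18764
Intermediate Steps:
Z(d) = 3
q(u, a) = 3 - a*u
v(W, X) = -1 + W (v(W, X) = W - 1 = -1 + W)
P(f, h) = -32/9 - f²/9 - h*(3 - 3*h)/9 (P(f, h) = -((f*f + (3 - 1*3*h)*h) - 1*(-32))/9 = -((f² + (3 - 3*h)*h) + 32)/9 = -((f² + h*(3 - 3*h)) + 32)/9 = -(32 + f² + h*(3 - 3*h))/9 = -32/9 - f²/9 - h*(3 - 3*h)/9)
(-1709 + P(v(12, -8), 24)) + 20306 = (-1709 + (-32/9 - (-1 + 12)²/9 + (⅓)*24*(-1 + 24))) + 20306 = (-1709 + (-32/9 - ⅑*11² + (⅓)*24*23)) + 20306 = (-1709 + (-32/9 - ⅑*121 + 184)) + 20306 = (-1709 + (-32/9 - 121/9 + 184)) + 20306 = (-1709 + 167) + 20306 = -1542 + 20306 = 18764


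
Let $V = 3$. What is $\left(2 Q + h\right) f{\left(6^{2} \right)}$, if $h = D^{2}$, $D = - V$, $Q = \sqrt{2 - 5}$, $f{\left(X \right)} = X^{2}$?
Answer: $11664 + 2592 i \sqrt{3} \approx 11664.0 + 4489.5 i$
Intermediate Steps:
$Q = i \sqrt{3}$ ($Q = \sqrt{-3} = i \sqrt{3} \approx 1.732 i$)
$D = -3$ ($D = \left(-1\right) 3 = -3$)
$h = 9$ ($h = \left(-3\right)^{2} = 9$)
$\left(2 Q + h\right) f{\left(6^{2} \right)} = \left(2 i \sqrt{3} + 9\right) \left(6^{2}\right)^{2} = \left(2 i \sqrt{3} + 9\right) 36^{2} = \left(9 + 2 i \sqrt{3}\right) 1296 = 11664 + 2592 i \sqrt{3}$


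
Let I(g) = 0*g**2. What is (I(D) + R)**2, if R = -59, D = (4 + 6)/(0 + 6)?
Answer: 3481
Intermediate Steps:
D = 5/3 (D = 10/6 = 10*(1/6) = 5/3 ≈ 1.6667)
I(g) = 0
(I(D) + R)**2 = (0 - 59)**2 = (-59)**2 = 3481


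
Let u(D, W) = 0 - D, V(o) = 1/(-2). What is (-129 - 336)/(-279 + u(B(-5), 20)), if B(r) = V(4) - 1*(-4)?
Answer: 186/113 ≈ 1.6460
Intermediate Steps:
V(o) = -½
B(r) = 7/2 (B(r) = -½ - 1*(-4) = -½ + 4 = 7/2)
u(D, W) = -D
(-129 - 336)/(-279 + u(B(-5), 20)) = (-129 - 336)/(-279 - 1*7/2) = -465/(-279 - 7/2) = -465/(-565/2) = -465*(-2/565) = 186/113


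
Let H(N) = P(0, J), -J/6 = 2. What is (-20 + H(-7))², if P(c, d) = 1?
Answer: 361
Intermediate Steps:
J = -12 (J = -6*2 = -12)
H(N) = 1
(-20 + H(-7))² = (-20 + 1)² = (-19)² = 361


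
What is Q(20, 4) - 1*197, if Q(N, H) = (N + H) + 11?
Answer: -162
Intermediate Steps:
Q(N, H) = 11 + H + N (Q(N, H) = (H + N) + 11 = 11 + H + N)
Q(20, 4) - 1*197 = (11 + 4 + 20) - 1*197 = 35 - 197 = -162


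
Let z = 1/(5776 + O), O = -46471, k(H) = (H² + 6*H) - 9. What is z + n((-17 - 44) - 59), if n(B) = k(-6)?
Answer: -366256/40695 ≈ -9.0000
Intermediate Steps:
k(H) = -9 + H² + 6*H
n(B) = -9 (n(B) = -9 + (-6)² + 6*(-6) = -9 + 36 - 36 = -9)
z = -1/40695 (z = 1/(5776 - 46471) = 1/(-40695) = -1/40695 ≈ -2.4573e-5)
z + n((-17 - 44) - 59) = -1/40695 - 9 = -366256/40695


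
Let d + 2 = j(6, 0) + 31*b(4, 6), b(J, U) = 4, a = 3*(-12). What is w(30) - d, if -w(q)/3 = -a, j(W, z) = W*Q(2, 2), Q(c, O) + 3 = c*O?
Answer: -236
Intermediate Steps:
Q(c, O) = -3 + O*c (Q(c, O) = -3 + c*O = -3 + O*c)
a = -36
j(W, z) = W (j(W, z) = W*(-3 + 2*2) = W*(-3 + 4) = W*1 = W)
d = 128 (d = -2 + (6 + 31*4) = -2 + (6 + 124) = -2 + 130 = 128)
w(q) = -108 (w(q) = -(-3)*(-36) = -3*36 = -108)
w(30) - d = -108 - 1*128 = -108 - 128 = -236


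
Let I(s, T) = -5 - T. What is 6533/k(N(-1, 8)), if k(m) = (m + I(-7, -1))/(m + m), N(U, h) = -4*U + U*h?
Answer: 6533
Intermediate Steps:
k(m) = (-4 + m)/(2*m) (k(m) = (m + (-5 - 1*(-1)))/(m + m) = (m + (-5 + 1))/((2*m)) = (m - 4)*(1/(2*m)) = (-4 + m)*(1/(2*m)) = (-4 + m)/(2*m))
6533/k(N(-1, 8)) = 6533/(((-4 - (-4 + 8))/(2*((-(-4 + 8)))))) = 6533/(((-4 - 1*4)/(2*((-1*4))))) = 6533/(((½)*(-4 - 4)/(-4))) = 6533/(((½)*(-¼)*(-8))) = 6533/1 = 6533*1 = 6533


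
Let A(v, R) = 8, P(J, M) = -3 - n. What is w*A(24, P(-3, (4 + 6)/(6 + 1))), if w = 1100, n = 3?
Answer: 8800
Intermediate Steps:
P(J, M) = -6 (P(J, M) = -3 - 1*3 = -3 - 3 = -6)
w*A(24, P(-3, (4 + 6)/(6 + 1))) = 1100*8 = 8800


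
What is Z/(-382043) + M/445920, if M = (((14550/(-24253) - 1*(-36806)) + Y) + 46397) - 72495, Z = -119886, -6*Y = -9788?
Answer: 264540318331997/774704247173190 ≈ 0.34147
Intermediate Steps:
Y = 4894/3 (Y = -1/6*(-9788) = 4894/3 ≈ 1631.3)
M = 897753904/72759 (M = (((14550/(-24253) - 1*(-36806)) + 4894/3) + 46397) - 72495 = (((14550*(-1/24253) + 36806) + 4894/3) + 46397) - 72495 = (((-14550/24253 + 36806) + 4894/3) + 46397) - 72495 = ((892641368/24253 + 4894/3) + 46397) - 72495 = (2796618286/72759 + 46397) - 72495 = 6172417609/72759 - 72495 = 897753904/72759 ≈ 12339.)
Z/(-382043) + M/445920 = -119886/(-382043) + (897753904/72759)/445920 = -119886*(-1/382043) + (897753904/72759)*(1/445920) = 119886/382043 + 56109619/2027793330 = 264540318331997/774704247173190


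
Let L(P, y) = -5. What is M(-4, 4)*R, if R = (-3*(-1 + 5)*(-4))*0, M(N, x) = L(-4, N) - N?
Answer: 0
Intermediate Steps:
M(N, x) = -5 - N
R = 0 (R = (-3*4*(-4))*0 = -12*(-4)*0 = 48*0 = 0)
M(-4, 4)*R = (-5 - 1*(-4))*0 = (-5 + 4)*0 = -1*0 = 0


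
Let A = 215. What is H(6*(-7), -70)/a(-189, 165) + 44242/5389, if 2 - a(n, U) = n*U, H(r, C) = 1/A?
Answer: 296651684999/36134349745 ≈ 8.2097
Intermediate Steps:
H(r, C) = 1/215
a(n, U) = 2 - U*n (a(n, U) = 2 - n*U = 2 - U*n)
H(6*(-7), -70)/a(-189, 165) + 44242/5389 = 1/(215*(2 - 1*165*(-189))) + 44242/5389 = 1/(215*(2 + 31185)) + 44242*(1/5389) = (1/215)/31187 + 44242/5389 = (1/215)*(1/31187) + 44242/5389 = 1/6705205 + 44242/5389 = 296651684999/36134349745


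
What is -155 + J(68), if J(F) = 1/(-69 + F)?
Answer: -156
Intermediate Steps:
-155 + J(68) = -155 + 1/(-69 + 68) = -155 + 1/(-1) = -155 - 1 = -156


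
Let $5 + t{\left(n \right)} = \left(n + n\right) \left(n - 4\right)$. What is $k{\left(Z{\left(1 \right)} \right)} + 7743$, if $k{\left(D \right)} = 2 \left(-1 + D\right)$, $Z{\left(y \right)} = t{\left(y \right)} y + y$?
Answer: $7721$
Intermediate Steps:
$t{\left(n \right)} = -5 + 2 n \left(-4 + n\right)$ ($t{\left(n \right)} = -5 + \left(n + n\right) \left(n - 4\right) = -5 + 2 n \left(-4 + n\right)$)
$Z{\left(y \right)} = y + y \left(-5 - 8 y + 2 y^{2}\right)$ ($Z{\left(y \right)} = \left(-5 - 8 y + 2 y^{2}\right) y + y = y \left(-5 - 8 y + 2 y^{2}\right) + y = y + y \left(-5 - 8 y + 2 y^{2}\right)$)
$k{\left(D \right)} = -2 + 2 D$
$k{\left(Z{\left(1 \right)} \right)} + 7743 = \left(-2 + 2 \cdot 2 \cdot 1 \left(-2 + 1^{2} - 4\right)\right) + 7743 = \left(-2 + 2 \cdot 2 \cdot 1 \left(-2 + 1 - 4\right)\right) + 7743 = \left(-2 + 2 \cdot 2 \cdot 1 \left(-5\right)\right) + 7743 = \left(-2 + 2 \left(-10\right)\right) + 7743 = \left(-2 - 20\right) + 7743 = -22 + 7743 = 7721$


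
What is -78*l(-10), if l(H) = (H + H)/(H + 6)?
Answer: -390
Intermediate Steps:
l(H) = 2*H/(6 + H) (l(H) = (2*H)/(6 + H) = 2*H/(6 + H))
-78*l(-10) = -156*(-10)/(6 - 10) = -156*(-10)/(-4) = -156*(-10)*(-1)/4 = -78*5 = -390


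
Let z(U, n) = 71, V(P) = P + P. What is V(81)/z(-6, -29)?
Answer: 162/71 ≈ 2.2817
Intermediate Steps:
V(P) = 2*P
V(81)/z(-6, -29) = (2*81)/71 = 162*(1/71) = 162/71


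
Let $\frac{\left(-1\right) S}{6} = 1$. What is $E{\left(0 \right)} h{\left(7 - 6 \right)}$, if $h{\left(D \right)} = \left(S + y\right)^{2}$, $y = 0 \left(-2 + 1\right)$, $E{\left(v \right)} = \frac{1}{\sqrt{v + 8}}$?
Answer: $9 \sqrt{2} \approx 12.728$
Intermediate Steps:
$S = -6$ ($S = \left(-6\right) 1 = -6$)
$E{\left(v \right)} = \frac{1}{\sqrt{8 + v}}$
$y = 0$ ($y = 0 \left(-1\right) = 0$)
$h{\left(D \right)} = 36$ ($h{\left(D \right)} = \left(-6 + 0\right)^{2} = \left(-6\right)^{2} = 36$)
$E{\left(0 \right)} h{\left(7 - 6 \right)} = \frac{1}{\sqrt{8 + 0}} \cdot 36 = \frac{1}{\sqrt{8}} \cdot 36 = \frac{\sqrt{2}}{4} \cdot 36 = 9 \sqrt{2}$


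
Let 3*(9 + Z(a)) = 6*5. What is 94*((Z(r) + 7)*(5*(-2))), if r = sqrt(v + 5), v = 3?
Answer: -7520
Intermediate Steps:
r = 2*sqrt(2) (r = sqrt(3 + 5) = sqrt(8) = 2*sqrt(2) ≈ 2.8284)
Z(a) = 1 (Z(a) = -9 + (6*5)/3 = -9 + (1/3)*30 = -9 + 10 = 1)
94*((Z(r) + 7)*(5*(-2))) = 94*((1 + 7)*(5*(-2))) = 94*(8*(-10)) = 94*(-80) = -7520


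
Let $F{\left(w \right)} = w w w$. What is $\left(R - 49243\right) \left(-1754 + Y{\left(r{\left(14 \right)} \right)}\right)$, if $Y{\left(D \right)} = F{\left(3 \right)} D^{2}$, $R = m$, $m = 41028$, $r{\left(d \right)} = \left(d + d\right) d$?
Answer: $-34069034410$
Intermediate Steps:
$r{\left(d \right)} = 2 d^{2}$ ($r{\left(d \right)} = 2 d d = 2 d^{2}$)
$F{\left(w \right)} = w^{3}$ ($F{\left(w \right)} = w^{2} w = w^{3}$)
$R = 41028$
$Y{\left(D \right)} = 27 D^{2}$ ($Y{\left(D \right)} = 3^{3} D^{2} = 27 D^{2}$)
$\left(R - 49243\right) \left(-1754 + Y{\left(r{\left(14 \right)} \right)}\right) = \left(41028 - 49243\right) \left(-1754 + 27 \left(2 \cdot 14^{2}\right)^{2}\right) = - 8215 \left(-1754 + 27 \left(2 \cdot 196\right)^{2}\right) = - 8215 \left(-1754 + 27 \cdot 392^{2}\right) = - 8215 \left(-1754 + 27 \cdot 153664\right) = - 8215 \left(-1754 + 4148928\right) = \left(-8215\right) 4147174 = -34069034410$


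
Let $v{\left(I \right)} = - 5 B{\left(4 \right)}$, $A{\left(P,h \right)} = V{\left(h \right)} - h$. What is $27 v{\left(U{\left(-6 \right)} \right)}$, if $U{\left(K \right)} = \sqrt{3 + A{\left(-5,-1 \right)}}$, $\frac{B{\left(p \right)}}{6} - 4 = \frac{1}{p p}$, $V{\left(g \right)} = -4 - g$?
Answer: $- \frac{26325}{8} \approx -3290.6$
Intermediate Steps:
$A{\left(P,h \right)} = -4 - 2 h$ ($A{\left(P,h \right)} = \left(-4 - h\right) - h = -4 - 2 h$)
$B{\left(p \right)} = 24 + \frac{6}{p^{2}}$ ($B{\left(p \right)} = 24 + \frac{6}{p p} = 24 + \frac{6}{p^{2}}$)
$U{\left(K \right)} = 1$ ($U{\left(K \right)} = \sqrt{3 - 2} = \sqrt{1} = 1$)
$v{\left(I \right)} = - \frac{975}{8}$ ($v{\left(I \right)} = - 5 \left(24 + \frac{6}{16}\right) = - 5 \left(24 + 6 \cdot \frac{1}{16}\right) = - 5 \left(24 + \frac{3}{8}\right) = \left(-5\right) \frac{195}{8} = - \frac{975}{8}$)
$27 v{\left(U{\left(-6 \right)} \right)} = 27 \left(- \frac{975}{8}\right) = - \frac{26325}{8}$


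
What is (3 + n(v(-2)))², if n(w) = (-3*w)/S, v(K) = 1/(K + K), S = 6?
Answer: 625/64 ≈ 9.7656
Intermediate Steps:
v(K) = 1/(2*K)
n(w) = -w/2 (n(w) = -3*w/6 = -3*w*(⅙) = -w/2)
(3 + n(v(-2)))² = (3 - 1/(4*(-2)))² = (3 - (-1)/(4*2))² = (3 - ½*(-¼))² = (3 + ⅛)² = (25/8)² = 625/64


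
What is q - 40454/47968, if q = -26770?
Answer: -642071907/23984 ≈ -26771.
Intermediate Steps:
q - 40454/47968 = -26770 - 40454/47968 = -26770 - 1*20227/23984 = -26770 - 20227/23984 = -642071907/23984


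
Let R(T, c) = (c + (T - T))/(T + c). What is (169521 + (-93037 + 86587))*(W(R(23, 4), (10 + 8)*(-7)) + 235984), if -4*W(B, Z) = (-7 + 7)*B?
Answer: 38482146864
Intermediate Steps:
R(T, c) = c/(T + c) (R(T, c) = (c + 0)/(T + c) = c/(T + c))
W(B, Z) = 0 (W(B, Z) = -(-7 + 7)*B/4 = -0*B = -1/4*0 = 0)
(169521 + (-93037 + 86587))*(W(R(23, 4), (10 + 8)*(-7)) + 235984) = (169521 + (-93037 + 86587))*(0 + 235984) = (169521 - 6450)*235984 = 163071*235984 = 38482146864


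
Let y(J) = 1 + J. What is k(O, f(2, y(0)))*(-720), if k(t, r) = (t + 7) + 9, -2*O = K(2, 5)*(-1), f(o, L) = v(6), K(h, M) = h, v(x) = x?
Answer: -12240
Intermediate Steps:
f(o, L) = 6
O = 1 (O = -(-1) = -1/2*(-2) = 1)
k(t, r) = 16 + t (k(t, r) = (7 + t) + 9 = 16 + t)
k(O, f(2, y(0)))*(-720) = (16 + 1)*(-720) = 17*(-720) = -12240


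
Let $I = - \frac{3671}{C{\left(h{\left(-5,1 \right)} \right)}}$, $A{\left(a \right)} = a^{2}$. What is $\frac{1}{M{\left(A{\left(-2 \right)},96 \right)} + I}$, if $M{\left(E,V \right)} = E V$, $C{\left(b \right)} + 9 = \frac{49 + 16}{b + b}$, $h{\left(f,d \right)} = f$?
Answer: $\frac{31}{19246} \approx 0.0016107$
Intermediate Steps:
$C{\left(b \right)} = -9 + \frac{65}{2 b}$ ($C{\left(b \right)} = -9 + \frac{49 + 16}{b + b} = -9 + \frac{65}{2 b}$)
$I = \frac{7342}{31}$ ($I = - \frac{3671}{-9 + \frac{65}{2 \left(-5\right)}} = - \frac{3671}{-9 + \frac{65}{2} \left(- \frac{1}{5}\right)} = - \frac{3671}{-9 - \frac{13}{2}} = - \frac{3671}{- \frac{31}{2}} = \left(-3671\right) \left(- \frac{2}{31}\right) = \frac{7342}{31} \approx 236.84$)
$\frac{1}{M{\left(A{\left(-2 \right)},96 \right)} + I} = \frac{1}{\left(-2\right)^{2} \cdot 96 + \frac{7342}{31}} = \frac{1}{4 \cdot 96 + \frac{7342}{31}} = \frac{1}{384 + \frac{7342}{31}} = \frac{1}{\frac{19246}{31}} = \frac{31}{19246}$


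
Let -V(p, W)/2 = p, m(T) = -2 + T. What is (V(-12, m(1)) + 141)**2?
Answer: 27225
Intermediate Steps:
V(p, W) = -2*p
(V(-12, m(1)) + 141)**2 = (-2*(-12) + 141)**2 = (24 + 141)**2 = 165**2 = 27225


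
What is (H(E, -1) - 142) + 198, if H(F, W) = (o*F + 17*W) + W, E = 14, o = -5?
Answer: -32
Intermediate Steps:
H(F, W) = -5*F + 18*W (H(F, W) = (-5*F + 17*W) + W = -5*F + 18*W)
(H(E, -1) - 142) + 198 = ((-5*14 + 18*(-1)) - 142) + 198 = ((-70 - 18) - 142) + 198 = (-88 - 142) + 198 = -230 + 198 = -32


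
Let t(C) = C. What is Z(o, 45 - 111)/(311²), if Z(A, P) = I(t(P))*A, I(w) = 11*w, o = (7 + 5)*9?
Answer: -78408/96721 ≈ -0.81066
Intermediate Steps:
o = 108 (o = 12*9 = 108)
Z(A, P) = 11*A*P (Z(A, P) = (11*P)*A = 11*A*P)
Z(o, 45 - 111)/(311²) = (11*108*(45 - 111))/(311²) = (11*108*(-66))/96721 = -78408*1/96721 = -78408/96721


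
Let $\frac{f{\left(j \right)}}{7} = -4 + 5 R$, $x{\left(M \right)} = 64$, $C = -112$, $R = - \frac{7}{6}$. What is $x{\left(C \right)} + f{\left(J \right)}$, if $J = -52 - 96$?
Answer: $- \frac{29}{6} \approx -4.8333$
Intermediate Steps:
$R = - \frac{7}{6}$ ($R = \left(-7\right) \frac{1}{6} = - \frac{7}{6} \approx -1.1667$)
$J = -148$
$f{\left(j \right)} = - \frac{413}{6}$ ($f{\left(j \right)} = 7 \left(-4 + 5 \left(- \frac{7}{6}\right)\right) = 7 \left(-4 - \frac{35}{6}\right) = 7 \left(- \frac{59}{6}\right) = - \frac{413}{6}$)
$x{\left(C \right)} + f{\left(J \right)} = 64 - \frac{413}{6} = - \frac{29}{6}$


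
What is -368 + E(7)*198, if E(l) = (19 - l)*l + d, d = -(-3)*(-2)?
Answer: 15076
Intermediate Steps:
d = -6 (d = -1*6 = -6)
E(l) = -6 + l*(19 - l) (E(l) = (19 - l)*l - 6 = l*(19 - l) - 6 = -6 + l*(19 - l))
-368 + E(7)*198 = -368 + (-6 - 1*7² + 19*7)*198 = -368 + (-6 - 1*49 + 133)*198 = -368 + (-6 - 49 + 133)*198 = -368 + 78*198 = -368 + 15444 = 15076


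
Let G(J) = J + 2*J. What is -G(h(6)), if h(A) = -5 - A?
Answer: 33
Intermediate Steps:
G(J) = 3*J
-G(h(6)) = -3*(-5 - 1*6) = -3*(-5 - 6) = -3*(-11) = -1*(-33) = 33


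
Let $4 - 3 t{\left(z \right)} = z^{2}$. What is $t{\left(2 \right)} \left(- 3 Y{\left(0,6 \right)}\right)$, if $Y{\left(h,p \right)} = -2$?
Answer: $0$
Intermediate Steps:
$t{\left(z \right)} = \frac{4}{3} - \frac{z^{2}}{3}$
$t{\left(2 \right)} \left(- 3 Y{\left(0,6 \right)}\right) = \left(\frac{4}{3} - \frac{2^{2}}{3}\right) \left(\left(-3\right) \left(-2\right)\right) = \left(\frac{4}{3} - \frac{4}{3}\right) 6 = 0 \cdot 6 = 0$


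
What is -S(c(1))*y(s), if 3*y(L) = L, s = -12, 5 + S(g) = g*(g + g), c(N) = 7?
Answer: 372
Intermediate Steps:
S(g) = -5 + 2*g² (S(g) = -5 + g*(g + g) = -5 + g*(2*g) = -5 + 2*g²)
y(L) = L/3
-S(c(1))*y(s) = -(-5 + 2*7²)*(⅓)*(-12) = -(-5 + 2*49)*(-4) = -(-5 + 98)*(-4) = -93*(-4) = -1*(-372) = 372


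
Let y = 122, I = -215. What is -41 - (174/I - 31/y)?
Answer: -1047537/26230 ≈ -39.937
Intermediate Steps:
-41 - (174/I - 31/y) = -41 - (174/(-215) - 31/122) = -41 - (174*(-1/215) - 31*1/122) = -41 - (-174/215 - 31/122) = -41 - 1*(-27893/26230) = -41 + 27893/26230 = -1047537/26230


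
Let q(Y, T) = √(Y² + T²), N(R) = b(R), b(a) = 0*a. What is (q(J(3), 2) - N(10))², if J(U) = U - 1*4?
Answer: 5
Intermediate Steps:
J(U) = -4 + U (J(U) = U - 4 = -4 + U)
b(a) = 0
N(R) = 0
q(Y, T) = √(T² + Y²)
(q(J(3), 2) - N(10))² = (√(2² + (-4 + 3)²) - 1*0)² = (√(4 + (-1)²) + 0)² = (√(4 + 1) + 0)² = (√5 + 0)² = (√5)² = 5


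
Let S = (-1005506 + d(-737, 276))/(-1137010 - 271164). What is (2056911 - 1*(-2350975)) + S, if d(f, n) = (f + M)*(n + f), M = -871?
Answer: 3103535362191/704087 ≈ 4.4079e+6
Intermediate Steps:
d(f, n) = (-871 + f)*(f + n) (d(f, n) = (f - 871)*(n + f) = (-871 + f)*(f + n))
S = 132109/704087 (S = (-1005506 + ((-737)**2 - 871*(-737) - 871*276 - 737*276))/(-1137010 - 271164) = (-1005506 + (543169 + 641927 - 240396 - 203412))/(-1408174) = (-1005506 + 741288)*(-1/1408174) = -264218*(-1/1408174) = 132109/704087 ≈ 0.18763)
(2056911 - 1*(-2350975)) + S = (2056911 - 1*(-2350975)) + 132109/704087 = (2056911 + 2350975) + 132109/704087 = 4407886 + 132109/704087 = 3103535362191/704087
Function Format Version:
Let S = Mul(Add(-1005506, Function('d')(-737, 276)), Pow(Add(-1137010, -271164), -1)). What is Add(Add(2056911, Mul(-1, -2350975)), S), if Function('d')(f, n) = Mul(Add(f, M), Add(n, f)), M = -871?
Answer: Rational(3103535362191, 704087) ≈ 4.4079e+6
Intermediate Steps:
Function('d')(f, n) = Mul(Add(-871, f), Add(f, n)) (Function('d')(f, n) = Mul(Add(f, -871), Add(n, f)) = Mul(Add(-871, f), Add(f, n)))
S = Rational(132109, 704087) (S = Mul(Add(-1005506, Add(Pow(-737, 2), Mul(-871, -737), Mul(-871, 276), Mul(-737, 276))), Pow(Add(-1137010, -271164), -1)) = Mul(Add(-1005506, Add(543169, 641927, -240396, -203412)), Pow(-1408174, -1)) = Mul(Add(-1005506, 741288), Rational(-1, 1408174)) = Mul(-264218, Rational(-1, 1408174)) = Rational(132109, 704087) ≈ 0.18763)
Add(Add(2056911, Mul(-1, -2350975)), S) = Add(Add(2056911, Mul(-1, -2350975)), Rational(132109, 704087)) = Add(Add(2056911, 2350975), Rational(132109, 704087)) = Add(4407886, Rational(132109, 704087)) = Rational(3103535362191, 704087)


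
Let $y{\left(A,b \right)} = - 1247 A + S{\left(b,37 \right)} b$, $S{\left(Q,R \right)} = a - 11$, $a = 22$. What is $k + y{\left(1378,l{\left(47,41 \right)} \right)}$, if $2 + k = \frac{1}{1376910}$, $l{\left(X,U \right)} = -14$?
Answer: $- \frac{2366250127019}{1376910} \approx -1.7185 \cdot 10^{6}$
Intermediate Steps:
$S{\left(Q,R \right)} = 11$ ($S{\left(Q,R \right)} = 22 - 11 = 11$)
$y{\left(A,b \right)} = - 1247 A + 11 b$
$k = - \frac{2753819}{1376910}$ ($k = -2 + \frac{1}{1376910} = - \frac{2753819}{1376910} \approx -2.0$)
$k + y{\left(1378,l{\left(47,41 \right)} \right)} = - \frac{2753819}{1376910} + \left(\left(-1247\right) 1378 + 11 \left(-14\right)\right) = - \frac{2753819}{1376910} - 1718520 = - \frac{2366250127019}{1376910}$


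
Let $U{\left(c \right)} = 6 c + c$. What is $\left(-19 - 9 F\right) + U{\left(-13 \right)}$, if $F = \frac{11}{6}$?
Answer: $- \frac{253}{2} \approx -126.5$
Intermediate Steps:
$U{\left(c \right)} = 7 c$
$F = \frac{11}{6}$ ($F = 11 \cdot \frac{1}{6} = \frac{11}{6} \approx 1.8333$)
$\left(-19 - 9 F\right) + U{\left(-13 \right)} = \left(-19 - \frac{33}{2}\right) + 7 \left(-13\right) = \left(-19 - \frac{33}{2}\right) - 91 = - \frac{71}{2} - 91 = - \frac{253}{2}$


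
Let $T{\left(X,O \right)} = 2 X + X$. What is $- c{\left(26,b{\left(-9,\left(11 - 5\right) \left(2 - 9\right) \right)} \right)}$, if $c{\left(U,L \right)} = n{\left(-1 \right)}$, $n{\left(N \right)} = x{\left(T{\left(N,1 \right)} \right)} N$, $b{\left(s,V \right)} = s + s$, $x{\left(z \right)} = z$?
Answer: $-3$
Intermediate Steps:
$T{\left(X,O \right)} = 3 X$
$b{\left(s,V \right)} = 2 s$
$n{\left(N \right)} = 3 N^{2}$ ($n{\left(N \right)} = 3 N N = 3 N^{2}$)
$c{\left(U,L \right)} = 3$ ($c{\left(U,L \right)} = 3 \left(-1\right)^{2} = 3 \cdot 1 = 3$)
$- c{\left(26,b{\left(-9,\left(11 - 5\right) \left(2 - 9\right) \right)} \right)} = \left(-1\right) 3 = -3$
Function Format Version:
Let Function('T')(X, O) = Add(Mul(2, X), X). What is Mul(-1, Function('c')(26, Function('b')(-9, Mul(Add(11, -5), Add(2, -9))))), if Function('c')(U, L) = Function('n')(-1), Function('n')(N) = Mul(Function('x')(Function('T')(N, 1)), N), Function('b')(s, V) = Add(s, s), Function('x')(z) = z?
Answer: -3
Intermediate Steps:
Function('T')(X, O) = Mul(3, X)
Function('b')(s, V) = Mul(2, s)
Function('n')(N) = Mul(3, Pow(N, 2)) (Function('n')(N) = Mul(Mul(3, N), N) = Mul(3, Pow(N, 2)))
Function('c')(U, L) = 3 (Function('c')(U, L) = Mul(3, Pow(-1, 2)) = Mul(3, 1) = 3)
Mul(-1, Function('c')(26, Function('b')(-9, Mul(Add(11, -5), Add(2, -9))))) = Mul(-1, 3) = -3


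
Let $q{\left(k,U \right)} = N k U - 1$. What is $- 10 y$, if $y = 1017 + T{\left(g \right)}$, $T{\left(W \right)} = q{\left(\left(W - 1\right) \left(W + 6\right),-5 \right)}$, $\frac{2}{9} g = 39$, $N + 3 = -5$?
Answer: $-12678860$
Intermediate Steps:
$N = -8$ ($N = -3 - 5 = -8$)
$g = \frac{351}{2}$ ($g = \frac{9}{2} \cdot 39 = \frac{351}{2} \approx 175.5$)
$q{\left(k,U \right)} = -1 - 8 U k$ ($q{\left(k,U \right)} = - 8 k U - 1 = - 8 U k - 1 = -1 - 8 U k$)
$T{\left(W \right)} = -1 + 40 \left(-1 + W\right) \left(6 + W\right)$ ($T{\left(W \right)} = -1 - - 40 \left(W - 1\right) \left(W + 6\right) = -1 - - 40 \left(-1 + W\right) \left(6 + W\right) = -1 + 40 \left(-1 + W\right) \left(6 + W\right)$)
$y = 1267886$ ($y = 1017 + \left(-241 + 40 \left(\frac{351}{2}\right)^{2} + 200 \cdot \frac{351}{2}\right) = 1017 + \left(-241 + 40 \cdot \frac{123201}{4} + 35100\right) = 1017 + \left(-241 + 1232010 + 35100\right) = 1017 + 1266869 = 1267886$)
$- 10 y = \left(-10\right) 1267886 = -12678860$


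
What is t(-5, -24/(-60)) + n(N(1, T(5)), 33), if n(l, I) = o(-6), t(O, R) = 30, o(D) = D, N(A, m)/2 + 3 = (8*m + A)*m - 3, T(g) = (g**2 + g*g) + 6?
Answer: 24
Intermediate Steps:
T(g) = 6 + 2*g**2 (T(g) = (g**2 + g**2) + 6 = 2*g**2 + 6 = 6 + 2*g**2)
N(A, m) = -12 + 2*m*(A + 8*m) (N(A, m) = -6 + 2*((8*m + A)*m - 3) = -6 + 2*((A + 8*m)*m - 3) = -6 + 2*(m*(A + 8*m) - 3) = -6 + 2*(-3 + m*(A + 8*m)) = -6 + (-6 + 2*m*(A + 8*m)) = -12 + 2*m*(A + 8*m))
n(l, I) = -6
t(-5, -24/(-60)) + n(N(1, T(5)), 33) = 30 - 6 = 24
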